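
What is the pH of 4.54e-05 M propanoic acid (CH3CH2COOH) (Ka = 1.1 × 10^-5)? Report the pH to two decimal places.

CH3CH2COOH ⇌ CH3CH2COO- + H+
Ka = x²/(4.54e-05 − x) = 1.1 × 10^-5
The 5% rule fails; solving x² + Ka·x − Ka·C₀ = 0 exactly:
x = [−1.1e-05 + √(1.1e-05² + 2e-09)]/2 = 1.75 × 10^-5 M
pH = −log[H+] = −log(1.75 × 10^-5) = 4.76

pH = 4.76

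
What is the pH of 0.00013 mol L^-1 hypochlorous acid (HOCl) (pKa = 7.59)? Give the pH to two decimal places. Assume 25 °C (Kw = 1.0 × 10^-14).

pH = 5.74

HOCl ⇌ OCl- + H+
Ka = 10^(−7.59) = 2.57 × 10^-8
Ka = [H+]²/(0.00013 − [H+]) = 2.57 × 10^-8
Since Ka ≪ C₀, [H+] ≈ √(Ka·C₀) = 1.83 × 10^-6 M.
([H+]/C₀ = 1.4% < 5%, so the approximation holds.)
pH = −log[H+] = −log(1.83 × 10^-6) = 5.74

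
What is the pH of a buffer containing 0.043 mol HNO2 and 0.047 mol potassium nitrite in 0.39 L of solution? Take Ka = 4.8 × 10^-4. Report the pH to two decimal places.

pKa = −log(4.8 × 10^-4) = 3.319
Henderson–Hasselbalch: pH = pKa + log([NO2-]/[HNO2]) = 3.319 + log(0.047/0.043)
pH = 3.319 + (+0.039) = 3.36

pH = 3.36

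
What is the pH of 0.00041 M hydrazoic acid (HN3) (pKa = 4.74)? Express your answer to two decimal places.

pH = 4.11

HN3 ⇌ N3- + H+
Ka = 10^(−4.74) = 1.82 × 10^-5
Ka = x²/(0.00041 − x) = 1.82 × 10^-5
Here C₀/Ka ≈ 22.5, so the small-x approximation fails. Use the quadratic:
x = [−1.82e-05 + √(1.82e-05² + 2.98e-08)]/2 = 7.78 × 10^-5 M
pH = −log[H+] = −log(7.78 × 10^-5) = 4.11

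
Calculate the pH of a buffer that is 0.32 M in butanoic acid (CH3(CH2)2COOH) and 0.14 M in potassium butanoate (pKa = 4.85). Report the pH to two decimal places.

pH = 4.49

pH = pKa + log([A⁻]/[HA]) = 4.85 + log(0.14/0.32)
pH = 4.85 + (-0.359) = 4.49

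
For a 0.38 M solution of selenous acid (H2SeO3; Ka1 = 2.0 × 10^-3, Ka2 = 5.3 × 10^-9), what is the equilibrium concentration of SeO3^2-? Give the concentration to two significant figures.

5.3 × 10^-9 M

First ionization gives [H+] ≈ [HSeO3-] = 2.66 × 10^-2 M.
Second step: Ka2 = [H+][SeO3^2-]/[HSeO3-] ≈ [SeO3^2-] (since [H+] ≈ [HSeO3-]).
So [SeO3^2-] ≈ Ka2.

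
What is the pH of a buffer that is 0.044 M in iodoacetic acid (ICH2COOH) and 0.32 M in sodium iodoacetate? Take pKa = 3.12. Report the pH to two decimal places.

pH = 3.98

Using pH = pKa + log([base]/[acid]) with [base]/[acid] = 0.32/0.044:
pH = 3.12 + (+0.862) = 3.98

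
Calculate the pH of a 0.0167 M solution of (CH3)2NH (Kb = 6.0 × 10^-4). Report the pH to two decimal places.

pH = 11.46

(CH3)2NH + H2O ⇌ (CH3)2NH2+ + OH-
Let x = [OH-] at equilibrium. Kb = x²/(0.0167 − x).
The 5% rule fails; solving x² + Kb·x − Kb·C₀ = 0 exactly:
x = [−0.0006 + √(0.0006² + 4.01e-05)]/2 = 2.88 × 10^-3 M
pOH = 2.54, so pH = 14.00 − pOH = 11.46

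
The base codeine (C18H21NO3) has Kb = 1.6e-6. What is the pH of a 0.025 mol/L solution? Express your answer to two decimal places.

C18H21NO3 + H2O ⇌ C18H22NO3+ + OH-
Let x = [OH-] at equilibrium. Kb = x²/(0.025 − x).
Neglecting x in the denominator: x = √(1.6 × 10^-6 × 0.025) = 2.00 × 10^-4 M
pOH = −log(2.00 × 10^-4) = 3.70; pH = 14.00 − 3.70 = 10.30

pH = 10.30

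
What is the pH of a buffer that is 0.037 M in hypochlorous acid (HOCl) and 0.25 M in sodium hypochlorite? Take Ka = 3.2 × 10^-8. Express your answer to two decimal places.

pKa = −log(3.2 × 10^-8) = 7.495
Using pH = pKa + log([base]/[acid]) with [base]/[acid] = 0.25/0.037:
pH = 7.495 + (+0.830) = 8.32

pH = 8.32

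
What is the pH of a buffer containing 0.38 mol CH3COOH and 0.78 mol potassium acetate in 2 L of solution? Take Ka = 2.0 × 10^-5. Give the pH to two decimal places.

pKa = −log(2.0 × 10^-5) = 4.699
Henderson–Hasselbalch: pH = pKa + log([CH3COO-]/[CH3COOH]) = 4.699 + log(0.78/0.38)
pH = 4.699 + (+0.312) = 5.01

pH = 5.01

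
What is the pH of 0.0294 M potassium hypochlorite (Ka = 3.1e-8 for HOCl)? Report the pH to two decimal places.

pH = 9.99

OCl- is the conjugate base of the weak acid HOCl.
Kb = Kw/Ka = 1.0×10^-14 / 3.1 × 10^-8 = 3.23 × 10^-7
Kb = [OH-]²/(0.0294 − [OH-]) = 3.23 × 10^-7
Neglecting [OH-] in the denominator: [OH-] = √(3.23 × 10^-7 × 0.0294) = 9.74 × 10^-5 M
pOH = 4.01, so pH = 14.00 − pOH = 9.99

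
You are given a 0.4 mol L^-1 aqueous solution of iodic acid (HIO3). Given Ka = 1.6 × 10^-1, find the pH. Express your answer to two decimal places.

HIO3 ⇌ IO3- + H+
Let x = [H+] at equilibrium. Ka = x²/(0.4 − x).
Here C₀/Ka ≈ 2.5, so the small-x approximation fails. Use the quadratic:
x = [−0.16 + √(0.16² + 0.256)]/2 = 1.85 × 10^-1 M
pH = −log[H+] = −log(1.85 × 10^-1) = 0.73

pH = 0.73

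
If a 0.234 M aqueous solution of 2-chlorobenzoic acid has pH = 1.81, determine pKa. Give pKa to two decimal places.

pKa = 2.96

[H+] = 10^(-1.81) = 1.55 × 10^-2 M
At equilibrium [HA] = 0.234 − 1.55 × 10^-2 = 2.19 × 10^-1 M
Ka = [H+][A-]/[HA] = (1.55 × 10^-2)² / 2.19 × 10^-1 = 1.10 × 10^-3
pKa = -log(1.10 × 10^-3) = 2.96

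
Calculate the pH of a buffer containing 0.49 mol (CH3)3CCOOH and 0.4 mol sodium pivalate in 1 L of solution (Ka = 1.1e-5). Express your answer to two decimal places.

pKa = −log(1.1 × 10^-5) = 4.959
pH = pKa + log([A⁻]/[HA]) = 4.959 + log(0.4/0.49)
pH = 4.959 + (-0.088) = 4.87

pH = 4.87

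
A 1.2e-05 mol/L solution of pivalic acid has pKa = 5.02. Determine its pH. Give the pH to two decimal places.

(CH3)3CCOOH ⇌ (CH3)3CCOO- + H+
Ka = 10^(−5.02) = 9.55 × 10^-6
From the ICE table, Ka = x²/(1.2e-05 − x) = 9.55 × 10^-6.
The 5% rule fails; solving x² + Ka·x − Ka·C₀ = 0 exactly:
x = [−9.55e-06 + √(9.55e-06² + 4.58e-10)]/2 = 6.95 × 10^-6 M
pH = −log(6.95 × 10^-6) = 5.16

pH = 5.16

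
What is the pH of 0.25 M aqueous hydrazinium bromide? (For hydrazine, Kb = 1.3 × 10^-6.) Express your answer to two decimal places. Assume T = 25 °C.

pH = 4.36

N2H5+ is the conjugate acid of the weak base N2H4.
Ka = Kw/Kb = 1.0×10^-14 / 1.3 × 10^-6 = 7.69 × 10^-9
From the ICE table, Ka = [H+]²/(0.25 − [H+]) = 7.69 × 10^-9.
Neglecting [H+] in the denominator: [H+] = √(7.69 × 10^-9 × 0.25) = 4.38 × 10^-5 M
pH = −log(4.38 × 10^-5) = 4.36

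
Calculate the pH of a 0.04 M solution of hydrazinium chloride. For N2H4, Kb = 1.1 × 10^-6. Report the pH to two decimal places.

N2H5+ is the conjugate acid of the weak base N2H4.
Ka = Kw/Kb = 1.0×10^-14 / 1.1 × 10^-6 = 9.09 × 10^-9
Ka = [H+]²/(0.04 − [H+]) = 9.09 × 10^-9
Assume [H+] ≪ 0.04: [H+] ≈ √(9.09 × 10^-9 × 0.04) = 1.91 × 10^-5 M
pH = −log[H+] = −log(1.91 × 10^-5) = 4.72

pH = 4.72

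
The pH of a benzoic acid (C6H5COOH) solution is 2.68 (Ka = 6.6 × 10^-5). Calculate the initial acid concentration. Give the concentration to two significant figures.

[H+] = 10^(-2.68) = 2.09 × 10^-3 M = x
Ka = x²/(C₀ − x) ⇒ C₀ = x + x²/Ka
C₀ = 2.09 × 10^-3 + (2.09 × 10^-3)²/(6.6 × 10^-5) = 6.83 × 10^-2 M

C₀ = 6.8 × 10^-2 M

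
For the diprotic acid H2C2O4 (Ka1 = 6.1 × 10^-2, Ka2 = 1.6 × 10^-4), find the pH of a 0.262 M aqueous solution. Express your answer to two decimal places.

pH = 1.00

Ka1 ≫ Ka2, so treat the first dissociation as the only significant source of H+.
Ka1 = x²/(0.262 − x) = 6.1 × 10^-2
Solving the quadratic: x = (−Ka1 + √(Ka1² + 4·Ka1·C₀))/2 = 9.95 × 10^-2 M
pH = −log(9.95 × 10^-2) = 1.00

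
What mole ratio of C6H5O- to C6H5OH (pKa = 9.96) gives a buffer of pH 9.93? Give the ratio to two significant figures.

pH = pKa + log(r) ⇒ log(r) = 9.93 − 9.96 = -0.03
r = [C6H5O-]/[C6H5OH] = 10^(-0.03) = 0.933

ratio = 0.93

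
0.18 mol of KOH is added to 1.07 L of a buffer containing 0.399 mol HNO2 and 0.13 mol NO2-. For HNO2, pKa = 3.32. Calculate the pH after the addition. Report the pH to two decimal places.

pH = 3.47

OH- converts HNO2 to NO2-: HNO2 → 0.219 mol, NO2- → 0.31 mol.
pH = pKa + log([A⁻]/[HA]) = 3.32 + log(0.31/0.219) = 3.32 +0.151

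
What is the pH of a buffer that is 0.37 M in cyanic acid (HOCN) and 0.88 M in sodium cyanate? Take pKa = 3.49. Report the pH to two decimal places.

pH = 3.87

Using pH = pKa + log([base]/[acid]) with [base]/[acid] = 0.88/0.37:
pH = 3.49 + (+0.376) = 3.87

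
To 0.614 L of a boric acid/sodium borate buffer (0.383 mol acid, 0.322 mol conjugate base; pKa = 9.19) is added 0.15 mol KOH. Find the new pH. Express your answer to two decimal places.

pH = 9.50

After neutralization: n(B(OH)3) = 0.233 mol, n(B(OH)4-) = 0.472 mol.
pH = pKa + log([A⁻]/[HA]) = 9.19 + log(0.472/0.233) = 9.19 +0.307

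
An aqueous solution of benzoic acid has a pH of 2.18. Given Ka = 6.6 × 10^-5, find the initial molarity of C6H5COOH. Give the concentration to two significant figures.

C₀ = 6.7 × 10^-1 M

[H+] = 10^(-2.18) = 6.61 × 10^-3 M = x
Ka = x²/(C₀ − x) ⇒ C₀ = x + x²/Ka
C₀ = 6.61 × 10^-3 + (6.61 × 10^-3)²/(6.6 × 10^-5) = 6.69 × 10^-1 M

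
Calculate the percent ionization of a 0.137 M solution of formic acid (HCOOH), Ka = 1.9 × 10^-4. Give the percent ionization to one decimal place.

HCOOH ⇌ HCOO- + H+; let x = [H+] at equilibrium.
x ≈ √(Ka·C₀) = √(1.9 × 10^-4 × 0.137) = 5.10 × 10^-3 M
Fraction ionized = 5.10 × 10^-3 / 0.137 = 0.0372 → 3.7%

3.7%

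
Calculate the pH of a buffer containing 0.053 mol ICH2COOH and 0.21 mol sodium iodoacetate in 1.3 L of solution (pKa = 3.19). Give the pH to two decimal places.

pH = 3.79

pH = pKa + log([A⁻]/[HA]) = 3.19 + log(0.21/0.053)
pH = 3.19 + (+0.598) = 3.79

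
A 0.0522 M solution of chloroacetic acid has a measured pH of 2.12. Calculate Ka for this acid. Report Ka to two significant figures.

[H+] = 10^(-2.12) = 7.59 × 10^-3 M
At equilibrium [HA] = 0.0522 − 7.59 × 10^-3 = 4.46 × 10^-2 M
Ka = [H+][A-]/[HA] = (7.59 × 10^-3)² / 4.46 × 10^-2 = 1.3 × 10^-3

Ka = 1.3 × 10^-3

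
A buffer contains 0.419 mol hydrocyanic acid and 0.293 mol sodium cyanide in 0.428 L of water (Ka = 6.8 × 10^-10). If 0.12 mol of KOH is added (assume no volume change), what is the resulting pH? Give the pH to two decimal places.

After neutralization: n(HCN) = 0.299 mol, n(CN-) = 0.413 mol.
pKa = −log(6.8 × 10^-10) = 9.167
pH = pKa + log(n_CN-/n_HCN) = 9.167 + log(0.413/0.299) = 9.167 + (+0.140)

pH = 9.31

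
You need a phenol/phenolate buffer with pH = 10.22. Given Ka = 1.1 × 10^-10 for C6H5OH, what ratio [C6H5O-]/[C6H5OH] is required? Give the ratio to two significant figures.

pKa = -log(1.1 × 10^-10) = 9.959
pH = pKa + log(r) ⇒ log(r) = 10.22 − 9.959 = +0.261
r = [C6H5O-]/[C6H5OH] = 10^(+0.261) = 1.82

ratio = 1.8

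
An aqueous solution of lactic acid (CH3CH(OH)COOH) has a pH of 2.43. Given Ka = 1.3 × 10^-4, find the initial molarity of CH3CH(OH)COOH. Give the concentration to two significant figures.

[H+] = 10^(-2.43) = 3.72 × 10^-3 M = x
Ka = x²/(C₀ − x) ⇒ C₀ = x + x²/Ka
C₀ = 3.72 × 10^-3 + (3.72 × 10^-3)²/(1.3 × 10^-4) = 1.10 × 10^-1 M

C₀ = 1.1 × 10^-1 M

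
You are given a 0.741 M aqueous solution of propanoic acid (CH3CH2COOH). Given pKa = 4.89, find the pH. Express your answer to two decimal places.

pH = 2.51

CH3CH2COOH ⇌ CH3CH2COO- + H+
Ka = 10^(−4.89) = 1.29 × 10^-5
Let x = [H+] at equilibrium. Ka = x²/(0.741 − x).
Assume x ≪ 0.741: x ≈ √(1.29 × 10^-5 × 0.741) = 3.09 × 10^-3 M
Check: 0.42% ionized — well under 5%, approximation valid.
pH = −log[H+] = −log(3.09 × 10^-3) = 2.51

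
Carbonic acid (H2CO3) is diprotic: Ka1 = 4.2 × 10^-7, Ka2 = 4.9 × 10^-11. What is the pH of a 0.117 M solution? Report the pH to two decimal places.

pH = 3.65

Ka1 ≫ Ka2, so treat the first dissociation as the only significant source of H+.
Ka1 = x²/(0.117 − x) = 4.2 × 10^-7
x ≈ √(4.2 × 10^-7 × 0.117) = 2.22 × 10^-4 M
pH = −log(2.22 × 10^-4) = 3.65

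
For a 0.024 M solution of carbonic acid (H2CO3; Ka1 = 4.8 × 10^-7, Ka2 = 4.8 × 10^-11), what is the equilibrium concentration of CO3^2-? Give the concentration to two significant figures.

4.8 × 10^-11 M

First ionization gives [H+] ≈ [HCO3-] = 1.07 × 10^-4 M.
Second step: Ka2 = [H+][CO3^2-]/[HCO3-] ≈ [CO3^2-] (since [H+] ≈ [HCO3-]).
So [CO3^2-] ≈ Ka2.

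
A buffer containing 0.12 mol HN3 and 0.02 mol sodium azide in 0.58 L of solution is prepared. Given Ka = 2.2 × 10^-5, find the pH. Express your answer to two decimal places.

pKa = −log(2.2 × 10^-5) = 4.658
Henderson–Hasselbalch: pH = pKa + log([N3-]/[HN3]) = 4.658 + log(0.02/0.12)
pH = 4.658 + (-0.778) = 3.88

pH = 3.88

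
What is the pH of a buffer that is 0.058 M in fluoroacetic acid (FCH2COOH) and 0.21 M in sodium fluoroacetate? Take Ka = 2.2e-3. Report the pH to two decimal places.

pH = 3.22

pKa = −log(2.2 × 10^-3) = 2.658
Using pH = pKa + log([base]/[acid]) with [base]/[acid] = 0.21/0.058:
pH = 2.658 + (+0.559) = 3.22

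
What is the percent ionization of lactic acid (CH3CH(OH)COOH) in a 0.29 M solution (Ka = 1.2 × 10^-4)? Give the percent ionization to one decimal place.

2.0%

CH3CH(OH)COOH ⇌ CH3CH(OH)COO- + H+; let x = [H+] at equilibrium.
x ≈ √(Ka·C₀) = √(1.2 × 10^-4 × 0.29) = 5.90 × 10^-3 M
% ionization = x/C₀ × 100% = 5.90 × 10^-3/0.29 × 100% = 2.0%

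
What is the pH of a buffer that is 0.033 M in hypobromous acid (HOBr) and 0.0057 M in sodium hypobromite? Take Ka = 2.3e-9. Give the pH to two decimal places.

pH = 7.88

pKa = −log(2.3 × 10^-9) = 8.638
Using pH = pKa + log([base]/[acid]) with [base]/[acid] = 0.0057/0.033:
pH = 8.638 + (-0.763) = 7.88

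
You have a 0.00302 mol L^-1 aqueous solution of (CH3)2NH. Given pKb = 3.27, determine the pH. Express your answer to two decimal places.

pH = 11.01

(CH3)2NH + H2O ⇌ (CH3)2NH2+ + OH-
Kb = 10^(−3.27) = 5.37 × 10^-4
From the ICE table, Kb = x²/(0.00302 − x) = 5.37 × 10^-4.
x is not negligible relative to C₀; solve x² + 0.000537·x − 1.62e-06 = 0.
x = [−0.000537 + √(0.000537² + 6.49e-06)]/2 = 1.03 × 10^-3 M
pOH = 2.99, so pH = 14.00 − pOH = 11.01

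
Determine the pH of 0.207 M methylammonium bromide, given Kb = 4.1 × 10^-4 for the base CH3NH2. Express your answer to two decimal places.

pH = 5.65

CH3NH3+ is the conjugate acid of the weak base CH3NH2.
Ka = Kw/Kb = 1.0×10^-14 / 4.1 × 10^-4 = 2.44 × 10^-11
From the ICE table, Ka = [H+]²/(0.207 − [H+]) = 2.44 × 10^-11.
Assume [H+] ≪ 0.207: [H+] ≈ √(2.44 × 10^-11 × 0.207) = 2.25 × 10^-6 M
pH = −log[H+] = −log(2.25 × 10^-6) = 5.65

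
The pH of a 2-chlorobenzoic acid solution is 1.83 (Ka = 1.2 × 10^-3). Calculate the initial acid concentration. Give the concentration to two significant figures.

C₀ = 2.0 × 10^-1 M

[H+] = 10^(-1.83) = 1.48 × 10^-2 M = x
Ka = x²/(C₀ − x) ⇒ C₀ = x + x²/Ka
C₀ = 1.48 × 10^-2 + (1.48 × 10^-2)²/(1.2 × 10^-3) = 1.97 × 10^-1 M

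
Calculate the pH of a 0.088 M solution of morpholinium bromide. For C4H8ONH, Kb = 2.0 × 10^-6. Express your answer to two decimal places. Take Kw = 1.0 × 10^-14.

pH = 4.68

C4H8ONH2+ is the conjugate acid of the weak base C4H8ONH.
Ka = Kw/Kb = 1.0×10^-14 / 2.0 × 10^-6 = 5.00 × 10^-9
Ka = x²/(0.088 − x) = 5.00 × 10^-9
Neglecting x in the denominator: x = √(5.00 × 10^-9 × 0.088) = 2.10 × 10^-5 M
Check: 0.024% ionized — well under 5%, approximation valid.
pH = −log[H+] = −log(2.10 × 10^-5) = 4.68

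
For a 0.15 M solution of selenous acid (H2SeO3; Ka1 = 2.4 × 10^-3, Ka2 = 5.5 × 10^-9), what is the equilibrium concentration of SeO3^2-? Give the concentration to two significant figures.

5.5 × 10^-9 M

First ionization gives [H+] ≈ [HSeO3-] = 1.78 × 10^-2 M.
Second step: Ka2 = [H+][SeO3^2-]/[HSeO3-] ≈ [SeO3^2-] (since [H+] ≈ [HSeO3-]).
So [SeO3^2-] ≈ Ka2.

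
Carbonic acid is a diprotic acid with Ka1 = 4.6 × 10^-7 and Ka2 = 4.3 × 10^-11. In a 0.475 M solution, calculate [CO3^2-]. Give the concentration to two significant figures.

4.3 × 10^-11 M

First ionization gives [H+] ≈ [HCO3-] = 4.67 × 10^-4 M.
Second step: Ka2 = [H+][CO3^2-]/[HCO3-] ≈ [CO3^2-] (since [H+] ≈ [HCO3-]).
So [CO3^2-] ≈ Ka2.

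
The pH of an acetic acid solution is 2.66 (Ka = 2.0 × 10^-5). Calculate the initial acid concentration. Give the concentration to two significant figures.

[H+] = 10^(-2.66) = 2.19 × 10^-3 M = x
Ka = x²/(C₀ − x) ⇒ C₀ = x + x²/Ka
C₀ = 2.19 × 10^-3 + (2.19 × 10^-3)²/(2.0 × 10^-5) = 2.42 × 10^-1 M

C₀ = 2.4 × 10^-1 M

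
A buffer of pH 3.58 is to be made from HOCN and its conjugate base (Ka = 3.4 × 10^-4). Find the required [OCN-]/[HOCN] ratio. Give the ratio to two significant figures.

ratio = 1.3

pKa = -log(3.4 × 10^-4) = 3.469
pH = pKa + log(r) ⇒ log(r) = 3.58 − 3.469 = +0.111
r = [OCN-]/[HOCN] = 10^(+0.111) = 1.29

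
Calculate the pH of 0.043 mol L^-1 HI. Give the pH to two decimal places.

HI is a strong acid and dissociates completely, so [H+] = 0.043 M.
pH = -log(0.043) = 1.37

pH = 1.37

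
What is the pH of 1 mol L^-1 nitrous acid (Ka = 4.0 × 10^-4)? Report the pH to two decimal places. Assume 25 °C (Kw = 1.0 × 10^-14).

pH = 1.70

HNO2 ⇌ NO2- + H+
Let x = [H+] at equilibrium. Ka = x²/(1 − x).
Neglecting x in the denominator: x = √(4.0 × 10^-4 × 1) = 2.00 × 10^-2 M
Check: 2% ionized — well under 5%, approximation valid.
pH = −log[H+] = −log(2.00 × 10^-2) = 1.70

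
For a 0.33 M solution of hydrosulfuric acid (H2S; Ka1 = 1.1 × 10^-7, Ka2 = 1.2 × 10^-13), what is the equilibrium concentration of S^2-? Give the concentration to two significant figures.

First ionization gives [H+] ≈ [HS-] = 1.91 × 10^-4 M.
Second step: Ka2 = [H+][S^2-]/[HS-] ≈ [S^2-] (since [H+] ≈ [HS-]).
So [S^2-] ≈ Ka2.

1.2 × 10^-13 M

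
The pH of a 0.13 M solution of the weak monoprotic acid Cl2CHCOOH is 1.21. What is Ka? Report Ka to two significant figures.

[H+] = 10^(-1.21) = 6.17 × 10^-2 M
At equilibrium [HA] = 0.13 − 6.17 × 10^-2 = 6.83 × 10^-2 M
Ka = [H+][A-]/[HA] = (6.17 × 10^-2)² / 6.83 × 10^-2 = 5.6 × 10^-2

Ka = 5.6 × 10^-2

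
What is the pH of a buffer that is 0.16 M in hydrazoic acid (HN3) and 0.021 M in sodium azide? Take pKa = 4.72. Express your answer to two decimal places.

Henderson–Hasselbalch: pH = pKa + log([N3-]/[HN3]) = 4.72 + log(0.021/0.16)
pH = 4.72 + (-0.882) = 3.84

pH = 3.84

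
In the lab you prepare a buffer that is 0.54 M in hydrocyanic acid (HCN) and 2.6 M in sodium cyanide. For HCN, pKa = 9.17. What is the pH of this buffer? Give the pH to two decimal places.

pH = 9.85

Using pH = pKa + log([base]/[acid]) with [base]/[acid] = 2.6/0.54:
pH = 9.17 + (+0.683) = 9.85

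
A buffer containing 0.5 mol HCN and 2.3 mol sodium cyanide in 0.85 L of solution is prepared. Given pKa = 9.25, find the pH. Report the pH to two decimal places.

pH = pKa + log([A⁻]/[HA]) = 9.25 + log(2.3/0.5)
pH = 9.25 + (+0.663) = 9.91

pH = 9.91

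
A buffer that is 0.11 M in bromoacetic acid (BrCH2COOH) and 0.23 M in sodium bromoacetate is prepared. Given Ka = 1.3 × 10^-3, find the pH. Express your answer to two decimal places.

pKa = −log(1.3 × 10^-3) = 2.886
Henderson–Hasselbalch: pH = pKa + log([BrCH2COO-]/[BrCH2COOH]) = 2.886 + log(0.23/0.11)
pH = 2.886 + (+0.320) = 3.21

pH = 3.21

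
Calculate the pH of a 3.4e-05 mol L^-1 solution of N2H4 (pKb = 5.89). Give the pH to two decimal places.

pH = 8.78

N2H4 + H2O ⇌ N2H5+ + OH-
Kb = 10^(−5.89) = 1.29 × 10^-6
From the ICE table, Kb = [OH-]²/(3.4e-05 − [OH-]) = 1.29 × 10^-6.
[OH-] is not negligible relative to C₀; solve [OH-]² + 1.29e-06·[OH-] − 4.39e-11 = 0.
[OH-] = (−Kb + √(Kb² + 4·Kb·C₀))/2 = 6.01 × 10^-6 M
pOH = 5.22, so pH = 14.00 − pOH = 8.78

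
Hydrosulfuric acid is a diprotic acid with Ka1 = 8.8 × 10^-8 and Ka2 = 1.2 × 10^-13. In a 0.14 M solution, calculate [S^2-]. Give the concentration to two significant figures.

1.2 × 10^-13 M

First ionization gives [H+] ≈ [HS-] = 1.11 × 10^-4 M.
Second step: Ka2 = [H+][S^2-]/[HS-] ≈ [S^2-] (since [H+] ≈ [HS-]).
So [S^2-] ≈ Ka2.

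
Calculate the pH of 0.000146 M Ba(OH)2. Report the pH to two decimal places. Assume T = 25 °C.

Ba(OH)2 is a strong base (each formula unit releases 2 OH-); [OH-] = 0.000292 M.
pOH = -log(0.000292) = 3.53
pH = 14.00 - 3.53 = 10.47

pH = 10.47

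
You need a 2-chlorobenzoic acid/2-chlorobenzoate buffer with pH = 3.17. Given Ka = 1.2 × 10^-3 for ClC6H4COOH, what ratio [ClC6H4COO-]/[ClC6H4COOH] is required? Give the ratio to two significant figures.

pKa = -log(1.2 × 10^-3) = 2.921
pH = pKa + log(r) ⇒ log(r) = 3.17 − 2.921 = +0.249
r = [ClC6H4COO-]/[ClC6H4COOH] = 10^(+0.249) = 1.77

ratio = 1.8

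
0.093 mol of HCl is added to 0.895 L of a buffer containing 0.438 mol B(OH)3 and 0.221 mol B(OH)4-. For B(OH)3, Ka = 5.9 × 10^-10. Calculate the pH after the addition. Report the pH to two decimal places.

After neutralization: n(B(OH)3) = 0.531 mol, n(B(OH)4-) = 0.128 mol.
pKa = −log(5.9 × 10^-10) = 9.229
pH = pKa + log(n_B(OH)4-/n_B(OH)3) = 9.229 + log(0.128/0.531) = 9.229 + (-0.618)

pH = 8.61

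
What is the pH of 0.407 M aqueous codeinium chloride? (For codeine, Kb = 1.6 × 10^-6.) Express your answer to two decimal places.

C18H22NO3+ is the conjugate acid of the weak base C18H21NO3.
Ka = Kw/Kb = 1.0×10^-14 / 1.6 × 10^-6 = 6.25 × 10^-9
Ka = [H+]²/(0.407 − [H+]) = 6.25 × 10^-9
Assume [H+] ≪ 0.407: [H+] ≈ √(6.25 × 10^-9 × 0.407) = 5.04 × 10^-5 M
Check: 0.012% ionized — well under 5%, approximation valid.
pH = −log(5.04 × 10^-5) = 4.30

pH = 4.30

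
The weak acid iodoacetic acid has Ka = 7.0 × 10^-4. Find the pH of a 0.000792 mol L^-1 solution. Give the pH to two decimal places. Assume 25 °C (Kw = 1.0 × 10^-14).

ICH2COOH ⇌ ICH2COO- + H+
Let x = [H+] at equilibrium. Ka = x²/(0.000792 − x).
Here C₀/Ka ≈ 1.13, so the small-x approximation fails. Use the quadratic:
x = [−0.0007 + √(0.0007² + 2.22e-06)]/2 = 4.73 × 10^-4 M
pH = −log(4.73 × 10^-4) = 3.33

pH = 3.33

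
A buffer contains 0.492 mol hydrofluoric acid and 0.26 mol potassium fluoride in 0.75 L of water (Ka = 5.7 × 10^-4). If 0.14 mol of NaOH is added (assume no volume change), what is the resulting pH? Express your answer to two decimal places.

pH = 3.30

OH- converts HF to F-: HF → 0.352 mol, F- → 0.4 mol.
pKa = −log(5.7 × 10^-4) = 3.244
pH = pKa + log(n_F-/n_HF) = 3.244 + log(0.4/0.352) = 3.244 + (+0.056)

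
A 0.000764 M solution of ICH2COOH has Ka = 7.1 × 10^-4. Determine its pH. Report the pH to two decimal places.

ICH2COOH ⇌ ICH2COO- + H+
Ka = [H+]²/(0.000764 − [H+]) = 7.1 × 10^-4
The 5% rule fails; solving [H+]² + Ka·[H+] − Ka·C₀ = 0 exactly:
[H+] = [−0.00071 + √(0.00071² + 2.17e-06)]/2 = 4.63 × 10^-4 M
pH = −log(4.63 × 10^-4) = 3.33

pH = 3.33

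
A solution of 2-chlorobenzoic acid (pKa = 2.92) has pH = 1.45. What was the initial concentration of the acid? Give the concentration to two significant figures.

[H+] = 10^(-1.45) = 3.55 × 10^-2 M = x
Ka = 10^(−2.92) = 1.20 × 10^-3
Ka = x²/(C₀ − x) ⇒ C₀ = x + x²/Ka
C₀ = 3.55 × 10^-2 + (3.55 × 10^-2)²/(1.20 × 10^-3) = 1.09 M

C₀ = 1.1 M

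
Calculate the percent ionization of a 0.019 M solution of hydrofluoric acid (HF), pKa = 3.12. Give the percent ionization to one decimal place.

HF ⇌ F- + H+; let x = [H+] at equilibrium.
Ka = 10^(−3.12) = 7.59 × 10^-4
Solve x² + 0.000759x − 1.44e-05 = 0 → x = 3.44 × 10^-3 M
Fraction ionized = 3.44 × 10^-3 / 0.019 = 0.1811 → 18.1%

18.1%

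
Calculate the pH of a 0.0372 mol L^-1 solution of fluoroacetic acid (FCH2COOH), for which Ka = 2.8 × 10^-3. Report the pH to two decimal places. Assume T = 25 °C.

FCH2COOH ⇌ FCH2COO- + H+
From the ICE table, Ka = x²/(0.0372 − x) = 2.8 × 10^-3.
Here C₀/Ka ≈ 13.3, so the small-x approximation fails. Use the quadratic:
x = (−Ka + √(Ka² + 4·Ka·C₀))/2 = 8.90 × 10^-3 M
pH = −log(8.90 × 10^-3) = 2.05

pH = 2.05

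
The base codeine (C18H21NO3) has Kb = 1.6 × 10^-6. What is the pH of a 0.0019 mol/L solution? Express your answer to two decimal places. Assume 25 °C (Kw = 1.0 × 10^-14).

C18H21NO3 + H2O ⇌ C18H22NO3+ + OH-
Kb = x²/(0.0019 − x) = 1.6 × 10^-6
Assume x ≪ 0.0019: x ≈ √(1.6 × 10^-6 × 0.0019) = 5.51 × 10^-5 M
Check: 2.9% ionized — well under 5%, approximation valid.
pOH = −log(5.51 × 10^-5) = 4.26; pH = 14.00 − 4.26 = 9.74

pH = 9.74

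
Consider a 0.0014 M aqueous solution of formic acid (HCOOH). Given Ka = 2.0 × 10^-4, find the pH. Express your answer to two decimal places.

pH = 3.36

HCOOH ⇌ HCOO- + H+
Ka = x²/(0.0014 − x) = 2.0 × 10^-4
Here C₀/Ka ≈ 7, so the small-x approximation fails. Use the quadratic:
x = (−Ka + √(Ka² + 4·Ka·C₀))/2 = 4.39 × 10^-4 M
pH = −log[H+] = −log(4.39 × 10^-4) = 3.36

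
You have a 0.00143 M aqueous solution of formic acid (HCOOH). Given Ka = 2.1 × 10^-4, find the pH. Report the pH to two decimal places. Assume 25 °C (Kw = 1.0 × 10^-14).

HCOOH ⇌ HCOO- + H+
From the ICE table, Ka = [H+]²/(0.00143 − [H+]) = 2.1 × 10^-4.
Here C₀/Ka ≈ 6.81, so the small-[H+] approximation fails. Use the quadratic:
[H+] = [−0.00021 + √(0.00021² + 1.2e-06)]/2 = 4.53 × 10^-4 M
pH = −log[H+] = −log(4.53 × 10^-4) = 3.34

pH = 3.34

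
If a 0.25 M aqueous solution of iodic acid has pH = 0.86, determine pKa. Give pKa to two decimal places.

pKa = 0.77

[H+] = 10^(-0.86) = 1.38 × 10^-1 M
At equilibrium [HA] = 0.25 − 1.38 × 10^-1 = 1.12 × 10^-1 M
Ka = [H+][A-]/[HA] = (1.38 × 10^-1)² / 1.12 × 10^-1 = 1.70 × 10^-1
pKa = -log(1.70 × 10^-1) = 0.77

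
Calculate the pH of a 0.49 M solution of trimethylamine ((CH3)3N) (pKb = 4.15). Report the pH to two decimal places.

(CH3)3N + H2O ⇌ (CH3)3NH+ + OH-
Kb = 10^(−4.15) = 7.08 × 10^-5
Kb = [OH-]²/(0.49 − [OH-]) = 7.08 × 10^-5
Since Kb ≪ C₀, [OH-] ≈ √(Kb·C₀) = 5.89 × 10^-3 M.
([OH-]/C₀ = 1.2% < 5%, so the approximation holds.)
pOH = 2.23, so pH = 14.00 − pOH = 11.77

pH = 11.77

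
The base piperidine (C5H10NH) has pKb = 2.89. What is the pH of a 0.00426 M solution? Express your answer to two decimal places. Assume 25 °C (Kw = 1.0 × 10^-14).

pH = 11.25

C5H10NH + H2O ⇌ C5H10NH2+ + OH-
Kb = 10^(−2.89) = 1.29 × 10^-3
Kb = [OH-]²/(0.00426 − [OH-]) = 1.29 × 10^-3
[OH-] is not negligible relative to C₀; solve [OH-]² + 0.00129·[OH-] − 5.5e-06 = 0.
[OH-] = [−0.00129 + √(0.00129² + 2.2e-05)]/2 = 1.79 × 10^-3 M
pOH = 2.75, so pH = 14.00 − pOH = 11.25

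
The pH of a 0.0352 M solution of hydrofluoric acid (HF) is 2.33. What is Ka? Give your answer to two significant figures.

Ka = 7.2 × 10^-4

[H+] = 10^(-2.33) = 4.68 × 10^-3 M
At equilibrium [HA] = 0.0352 − 4.68 × 10^-3 = 3.05 × 10^-2 M
Ka = [H+][A-]/[HA] = (4.68 × 10^-3)² / 3.05 × 10^-2 = 7.2 × 10^-4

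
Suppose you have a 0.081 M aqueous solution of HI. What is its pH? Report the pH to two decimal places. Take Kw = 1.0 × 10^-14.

pH = 1.09

HI is a strong acid and dissociates completely, so [H+] = 0.081 M.
pH = -log(0.081) = 1.09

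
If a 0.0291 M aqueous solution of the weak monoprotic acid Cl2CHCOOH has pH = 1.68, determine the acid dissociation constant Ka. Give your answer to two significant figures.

Ka = 5.3 × 10^-2

[H+] = 10^(-1.68) = 2.09 × 10^-2 M
At equilibrium [HA] = 0.0291 − 2.09 × 10^-2 = 8.20 × 10^-3 M
Ka = [H+][A-]/[HA] = (2.09 × 10^-2)² / 8.20 × 10^-3 = 5.3 × 10^-2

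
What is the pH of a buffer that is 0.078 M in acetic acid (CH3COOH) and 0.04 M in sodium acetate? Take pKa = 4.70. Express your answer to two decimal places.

pH = 4.41

pH = pKa + log([A⁻]/[HA]) = 4.70 + log(0.04/0.078)
pH = 4.70 + (-0.290) = 4.41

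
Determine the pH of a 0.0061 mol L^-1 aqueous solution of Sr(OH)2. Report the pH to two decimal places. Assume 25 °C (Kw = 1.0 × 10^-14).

pH = 12.09

Sr(OH)2 is a strong base (each formula unit releases 2 OH-); [OH-] = 0.0122 M.
pOH = -log(0.0122) = 1.91
pH = 14.00 - 1.91 = 12.09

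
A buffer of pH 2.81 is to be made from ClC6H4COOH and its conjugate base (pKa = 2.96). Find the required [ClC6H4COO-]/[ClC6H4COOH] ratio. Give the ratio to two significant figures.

pH = pKa + log(r) ⇒ log(r) = 2.81 − 2.96 = -0.15
r = [ClC6H4COO-]/[ClC6H4COOH] = 10^(-0.15) = 0.708

ratio = 0.71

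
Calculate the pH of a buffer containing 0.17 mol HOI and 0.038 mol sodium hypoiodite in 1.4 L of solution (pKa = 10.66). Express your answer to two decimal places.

pH = 10.01

Henderson–Hasselbalch: pH = pKa + log([OI-]/[HOI]) = 10.66 + log(0.038/0.17)
pH = 10.66 + (-0.651) = 10.01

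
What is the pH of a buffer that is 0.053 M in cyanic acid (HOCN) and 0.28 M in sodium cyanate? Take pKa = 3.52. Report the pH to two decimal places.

pH = 4.24

pH = pKa + log([A⁻]/[HA]) = 3.52 + log(0.28/0.053)
pH = 3.52 + (+0.723) = 4.24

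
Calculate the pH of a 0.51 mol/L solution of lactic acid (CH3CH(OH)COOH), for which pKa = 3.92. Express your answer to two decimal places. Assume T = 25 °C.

CH3CH(OH)COOH ⇌ CH3CH(OH)COO- + H+
Ka = 10^(−3.92) = 1.20 × 10^-4
Let x = [H+] at equilibrium. Ka = x²/(0.51 − x).
Since Ka ≪ C₀, x ≈ √(Ka·C₀) = 7.82 × 10^-3 M.
(x/C₀ = 1.5% < 5%, so the approximation holds.)
pH = −log(7.82 × 10^-3) = 2.11

pH = 2.11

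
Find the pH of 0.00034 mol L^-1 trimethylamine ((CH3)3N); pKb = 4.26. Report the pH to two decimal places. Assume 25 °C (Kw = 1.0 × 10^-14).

pH = 10.05

(CH3)3N + H2O ⇌ (CH3)3NH+ + OH-
Kb = 10^(−4.26) = 5.50 × 10^-5
Kb = x²/(0.00034 − x) = 5.50 × 10^-5
The 5% rule fails; solving x² + Kb·x − Kb·C₀ = 0 exactly:
x = (−Kb + √(Kb² + 4·Kb·C₀))/2 = 1.12 × 10^-4 M
pOH = 3.95, so pH = 14.00 − pOH = 10.05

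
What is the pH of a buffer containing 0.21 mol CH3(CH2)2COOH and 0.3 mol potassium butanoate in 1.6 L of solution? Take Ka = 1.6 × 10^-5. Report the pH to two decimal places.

pKa = −log(1.6 × 10^-5) = 4.796
Using pH = pKa + log([base]/[acid]) with [base]/[acid] = 0.3/0.21:
pH = 4.796 + (+0.155) = 4.95

pH = 4.95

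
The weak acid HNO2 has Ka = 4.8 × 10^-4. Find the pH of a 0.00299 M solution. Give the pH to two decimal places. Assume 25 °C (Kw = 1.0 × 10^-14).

pH = 3.01

HNO2 ⇌ NO2- + H+
Ka = [H+]²/(0.00299 − [H+]) = 4.8 × 10^-4
The 5% rule fails; solving [H+]² + Ka·[H+] − Ka·C₀ = 0 exactly:
[H+] = [−0.00048 + √(0.00048² + 5.74e-06)]/2 = 9.82 × 10^-4 M
pH = −log[H+] = −log(9.82 × 10^-4) = 3.01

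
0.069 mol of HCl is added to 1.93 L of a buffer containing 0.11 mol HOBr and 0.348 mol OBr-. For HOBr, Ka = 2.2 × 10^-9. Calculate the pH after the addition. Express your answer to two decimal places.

pH = 8.85

Added H+ converts OBr- to HOBr: HOBr → 0.179 mol, OBr- → 0.279 mol.
pKa = −log(2.2 × 10^-9) = 8.658
Henderson–Hasselbalch with mole ratio 0.279/0.179: pH = 8.658 + (+0.193)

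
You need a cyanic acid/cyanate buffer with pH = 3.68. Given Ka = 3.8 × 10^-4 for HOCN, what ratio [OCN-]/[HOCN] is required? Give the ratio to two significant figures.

ratio = 1.8

pKa = -log(3.8 × 10^-4) = 3.420
pH = pKa + log(r) ⇒ log(r) = 3.68 − 3.420 = +0.260
r = [OCN-]/[HOCN] = 10^(+0.260) = 1.82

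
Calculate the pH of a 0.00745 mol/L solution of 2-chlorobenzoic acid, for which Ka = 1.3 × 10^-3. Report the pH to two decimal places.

pH = 2.60

ClC6H4COOH ⇌ ClC6H4COO- + H+
Ka = x²/(0.00745 − x) = 1.3 × 10^-3
x is not negligible relative to C₀; solve x² + 0.0013·x − 9.68e-06 = 0.
x = (−Ka + √(Ka² + 4·Ka·C₀))/2 = 2.53 × 10^-3 M
pH = −log[H+] = −log(2.53 × 10^-3) = 2.60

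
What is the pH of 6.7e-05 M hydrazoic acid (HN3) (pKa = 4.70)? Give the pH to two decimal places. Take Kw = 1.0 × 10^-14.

HN3 ⇌ N3- + H+
Ka = 10^(−4.70) = 2.00 × 10^-5
Ka = [H+]²/(6.7e-05 − [H+]) = 2.00 × 10^-5
Here C₀/Ka ≈ 3.35, so the small-[H+] approximation fails. Use the quadratic:
[H+] = (−Ka + √(Ka² + 4·Ka·C₀))/2 = 2.79 × 10^-5 M
pH = −log[H+] = −log(2.79 × 10^-5) = 4.55

pH = 4.55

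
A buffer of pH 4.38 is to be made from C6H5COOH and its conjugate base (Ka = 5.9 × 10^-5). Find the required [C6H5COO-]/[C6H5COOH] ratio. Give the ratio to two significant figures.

pKa = -log(5.9 × 10^-5) = 4.229
pH = pKa + log(r) ⇒ log(r) = 4.38 − 4.229 = +0.151
r = [C6H5COO-]/[C6H5COOH] = 10^(+0.151) = 1.42

ratio = 1.4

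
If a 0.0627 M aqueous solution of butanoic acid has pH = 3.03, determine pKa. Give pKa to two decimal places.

[H+] = 10^(-3.03) = 9.33 × 10^-4 M
At equilibrium [HA] = 0.0627 − 9.33 × 10^-4 = 6.18 × 10^-2 M
Ka = [H+][A-]/[HA] = (9.33 × 10^-4)² / 6.18 × 10^-2 = 1.41 × 10^-5
pKa = -log(1.41 × 10^-5) = 4.85

pKa = 4.85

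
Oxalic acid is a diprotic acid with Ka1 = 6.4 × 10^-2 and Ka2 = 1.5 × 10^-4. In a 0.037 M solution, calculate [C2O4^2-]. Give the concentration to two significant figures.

First ionization gives [H+] ≈ [HC2O4-] = 2.62 × 10^-2 M.
Second step: Ka2 = [H+][C2O4^2-]/[HC2O4-] ≈ [C2O4^2-] (since [H+] ≈ [HC2O4-]).
So [C2O4^2-] ≈ Ka2.

1.5 × 10^-4 M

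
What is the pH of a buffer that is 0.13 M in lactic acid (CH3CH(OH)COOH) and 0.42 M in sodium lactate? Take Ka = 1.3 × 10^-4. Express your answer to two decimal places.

pH = 4.40

pKa = −log(1.3 × 10^-4) = 3.886
Using pH = pKa + log([base]/[acid]) with [base]/[acid] = 0.42/0.13:
pH = 3.886 + (+0.509) = 4.40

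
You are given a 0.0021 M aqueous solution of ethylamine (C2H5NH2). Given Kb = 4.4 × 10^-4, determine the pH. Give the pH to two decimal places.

pH = 10.88

C2H5NH2 + H2O ⇌ C2H5NH3+ + OH-
From the ICE table, Kb = [OH-]²/(0.0021 − [OH-]) = 4.4 × 10^-4.
The 5% rule fails; solving [OH-]² + Kb·[OH-] − Kb·C₀ = 0 exactly:
[OH-] = [−0.00044 + √(0.00044² + 3.7e-06)]/2 = 7.66 × 10^-4 M
pOH = 3.12, so pH = 14.00 − pOH = 10.88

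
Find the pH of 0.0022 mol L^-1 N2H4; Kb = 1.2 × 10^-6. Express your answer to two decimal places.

pH = 9.71

N2H4 + H2O ⇌ N2H5+ + OH-
Kb = [OH-]²/(0.0022 − [OH-]) = 1.2 × 10^-6
Assume [OH-] ≪ 0.0022: [OH-] ≈ √(1.2 × 10^-6 × 0.0022) = 5.14 × 10^-5 M
pOH = −log(5.14 × 10^-5) = 4.29; pH = 14.00 − 4.29 = 9.71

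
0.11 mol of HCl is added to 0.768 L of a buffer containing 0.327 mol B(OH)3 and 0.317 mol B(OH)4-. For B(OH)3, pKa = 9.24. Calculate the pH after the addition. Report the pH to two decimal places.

After neutralization: n(B(OH)3) = 0.437 mol, n(B(OH)4-) = 0.207 mol.
Henderson–Hasselbalch with mole ratio 0.207/0.437: pH = 9.24 + (-0.325)

pH = 8.92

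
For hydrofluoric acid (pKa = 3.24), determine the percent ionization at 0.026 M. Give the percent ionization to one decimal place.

13.8%

HF ⇌ F- + H+; let x = [H+] at equilibrium.
Ka = 10^(−3.24) = 5.75 × 10^-4
Ka = x²/(C₀ − x); solving the quadratic gives x = 3.59 × 10^-3 M.
Fraction ionized = 3.59 × 10^-3 / 0.026 = 0.1381 → 13.8%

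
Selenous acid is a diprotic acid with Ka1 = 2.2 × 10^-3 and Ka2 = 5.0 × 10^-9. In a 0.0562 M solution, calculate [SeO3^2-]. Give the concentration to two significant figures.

5.0 × 10^-9 M

First ionization gives [H+] ≈ [HSeO3-] = 1.01 × 10^-2 M.
Second step: Ka2 = [H+][SeO3^2-]/[HSeO3-] ≈ [SeO3^2-] (since [H+] ≈ [HSeO3-]).
So [SeO3^2-] ≈ Ka2.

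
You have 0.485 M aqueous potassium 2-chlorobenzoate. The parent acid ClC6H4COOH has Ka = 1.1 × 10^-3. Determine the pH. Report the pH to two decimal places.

pH = 8.32

ClC6H4COO- is the conjugate base of the weak acid ClC6H4COOH.
Kb = Kw/Ka = 1.0×10^-14 / 1.1 × 10^-3 = 9.09 × 10^-12
Kb = [OH-]²/(0.485 − [OH-]) = 9.09 × 10^-12
Since Kb ≪ C₀, [OH-] ≈ √(Kb·C₀) = 2.10 × 10^-6 M.
pOH = −log(2.10 × 10^-6) = 5.68; pH = 14.00 − 5.68 = 8.32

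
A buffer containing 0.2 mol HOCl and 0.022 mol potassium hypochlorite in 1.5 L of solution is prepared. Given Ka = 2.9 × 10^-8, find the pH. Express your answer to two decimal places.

pKa = −log(2.9 × 10^-8) = 7.538
Henderson–Hasselbalch: pH = pKa + log([OCl-]/[HOCl]) = 7.538 + log(0.022/0.2)
pH = 7.538 + (-0.959) = 6.58

pH = 6.58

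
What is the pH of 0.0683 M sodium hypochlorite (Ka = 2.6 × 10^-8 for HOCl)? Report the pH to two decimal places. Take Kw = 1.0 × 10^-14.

OCl- is the conjugate base of the weak acid HOCl.
Kb = Kw/Ka = 1.0×10^-14 / 2.6 × 10^-8 = 3.85 × 10^-7
From the ICE table, Kb = x²/(0.0683 − x) = 3.85 × 10^-7.
Assume x ≪ 0.0683: x ≈ √(3.85 × 10^-7 × 0.0683) = 1.62 × 10^-4 M
(x/C₀ = 0.24% < 5%, so the approximation holds.)
pOH = 3.79, so pH = 14.00 − pOH = 10.21

pH = 10.21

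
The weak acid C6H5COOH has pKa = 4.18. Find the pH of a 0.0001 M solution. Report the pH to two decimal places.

C6H5COOH ⇌ C6H5COO- + H+
Ka = 10^(−4.18) = 6.61 × 10^-5
Ka = [H+]²/(0.0001 − [H+]) = 6.61 × 10^-5
Here C₀/Ka ≈ 1.51, so the small-[H+] approximation fails. Use the quadratic:
[H+] = [−6.61e-05 + √(6.61e-05² + 2.64e-08)]/2 = 5.47 × 10^-5 M
pH = −log(5.47 × 10^-5) = 4.26

pH = 4.26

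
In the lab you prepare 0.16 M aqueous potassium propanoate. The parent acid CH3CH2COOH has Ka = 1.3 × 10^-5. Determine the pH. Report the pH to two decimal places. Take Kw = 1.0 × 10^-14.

pH = 9.05

CH3CH2COO- is the conjugate base of the weak acid CH3CH2COOH.
Kb = Kw/Ka = 1.0×10^-14 / 1.3 × 10^-5 = 7.69 × 10^-10
Kb = [OH-]²/(0.16 − [OH-]) = 7.69 × 10^-10
Since Kb ≪ C₀, [OH-] ≈ √(Kb·C₀) = 1.11 × 10^-5 M.
pOH = 4.95, so pH = 14.00 − pOH = 9.05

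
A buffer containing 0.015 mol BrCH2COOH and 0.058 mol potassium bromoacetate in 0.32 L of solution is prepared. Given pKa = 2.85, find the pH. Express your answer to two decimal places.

pH = 3.44

pH = pKa + log([A⁻]/[HA]) = 2.85 + log(0.058/0.015)
pH = 2.85 + (+0.587) = 3.44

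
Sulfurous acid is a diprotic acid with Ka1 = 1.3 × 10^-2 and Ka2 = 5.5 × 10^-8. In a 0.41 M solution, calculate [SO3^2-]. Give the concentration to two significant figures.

5.5 × 10^-8 M

First ionization gives [H+] ≈ [HSO3-] = 6.68 × 10^-2 M.
Second step: Ka2 = [H+][SO3^2-]/[HSO3-] ≈ [SO3^2-] (since [H+] ≈ [HSO3-]).
So [SO3^2-] ≈ Ka2.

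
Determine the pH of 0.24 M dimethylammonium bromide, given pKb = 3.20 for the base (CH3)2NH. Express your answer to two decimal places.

pH = 5.71

(CH3)2NH2+ is the conjugate acid of the weak base (CH3)2NH.
Kb = 10^(−3.20) = 6.31 × 10^-4
Ka = Kw/Kb = 1.0×10^-14 / 6.31 × 10^-4 = 1.58 × 10^-11
From the ICE table, Ka = [H+]²/(0.24 − [H+]) = 1.58 × 10^-11.
Neglecting [H+] in the denominator: [H+] = √(1.58 × 10^-11 × 0.24) = 1.95 × 10^-6 M
Check: 0.00081% ionized — well under 5%, approximation valid.
pH = −log[H+] = −log(1.95 × 10^-6) = 5.71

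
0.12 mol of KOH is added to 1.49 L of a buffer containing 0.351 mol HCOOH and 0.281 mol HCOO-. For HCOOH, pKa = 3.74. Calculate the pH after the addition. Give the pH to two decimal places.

pH = 3.98

After neutralization: n(HCOOH) = 0.231 mol, n(HCOO-) = 0.401 mol.
pH = pKa + log(n_HCOO-/n_HCOOH) = 3.74 + log(0.401/0.231) = 3.74 + (+0.240)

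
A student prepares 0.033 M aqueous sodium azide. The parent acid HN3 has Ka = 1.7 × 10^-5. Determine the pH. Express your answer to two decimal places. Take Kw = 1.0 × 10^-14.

pH = 8.64

N3- is the conjugate base of the weak acid HN3.
Kb = Kw/Ka = 1.0×10^-14 / 1.7 × 10^-5 = 5.88 × 10^-10
Kb = x²/(0.033 − x) = 5.88 × 10^-10
Since Kb ≪ C₀, x ≈ √(Kb·C₀) = 4.40 × 10^-6 M.
(x/C₀ = 0.013% < 5%, so the approximation holds.)
pOH = −log(4.40 × 10^-6) = 5.36; pH = 14.00 − 5.36 = 8.64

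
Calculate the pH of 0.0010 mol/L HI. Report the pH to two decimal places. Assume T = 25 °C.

pH = 3.00

HI is a strong acid and dissociates completely, so [H+] = 0.0010 M.
pH = -log(0.001) = 3.00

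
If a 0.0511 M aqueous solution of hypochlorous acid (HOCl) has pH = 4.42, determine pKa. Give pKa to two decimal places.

[H+] = 10^(-4.42) = 3.80 × 10^-5 M
At equilibrium [HA] = 0.0511 − 3.80 × 10^-5 = 5.11 × 10^-2 M
Ka = [H+][A-]/[HA] = (3.80 × 10^-5)² / 5.11 × 10^-2 = 2.83 × 10^-8
pKa = -log(2.83 × 10^-8) = 7.55

pKa = 7.55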